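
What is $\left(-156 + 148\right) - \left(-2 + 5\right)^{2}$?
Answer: $-17$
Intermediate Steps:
$\left(-156 + 148\right) - \left(-2 + 5\right)^{2} = -8 - 3^{2} = -8 - 9 = -17$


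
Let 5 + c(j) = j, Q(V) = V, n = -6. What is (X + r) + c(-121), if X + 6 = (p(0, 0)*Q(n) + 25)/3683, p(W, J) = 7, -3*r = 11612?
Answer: -44225515/11049 ≈ -4002.7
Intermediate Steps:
r = -11612/3 (r = -⅓*11612 = -11612/3 ≈ -3870.7)
X = -22115/3683 (X = -6 + (7*(-6) + 25)/3683 = -6 + (-42 + 25)*(1/3683) = -6 - 17*1/3683 = -6 - 17/3683 = -22115/3683 ≈ -6.0046)
c(j) = -5 + j
(X + r) + c(-121) = (-22115/3683 - 11612/3) + (-5 - 121) = -42833341/11049 - 126 = -44225515/11049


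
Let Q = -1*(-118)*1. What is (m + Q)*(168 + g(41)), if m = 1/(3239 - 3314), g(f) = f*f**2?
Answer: 611368561/75 ≈ 8.1516e+6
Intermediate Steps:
g(f) = f**3
m = -1/75 (m = 1/(-75) = -1/75 ≈ -0.013333)
Q = 118 (Q = 118*1 = 118)
(m + Q)*(168 + g(41)) = (-1/75 + 118)*(168 + 41**3) = 8849*(168 + 68921)/75 = (8849/75)*69089 = 611368561/75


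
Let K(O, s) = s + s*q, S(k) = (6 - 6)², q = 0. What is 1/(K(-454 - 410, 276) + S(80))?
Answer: 1/276 ≈ 0.0036232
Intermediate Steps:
S(k) = 0 (S(k) = 0² = 0)
K(O, s) = s (K(O, s) = s + s*0 = s + 0 = s)
1/(K(-454 - 410, 276) + S(80)) = 1/(276 + 0) = 1/276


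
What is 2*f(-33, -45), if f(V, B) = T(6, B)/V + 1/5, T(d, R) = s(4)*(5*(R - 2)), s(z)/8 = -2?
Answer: -37534/165 ≈ -227.48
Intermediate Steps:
s(z) = -16 (s(z) = 8*(-2) = -16)
T(d, R) = 160 - 80*R (T(d, R) = -80*(R - 2) = -80*(-2 + R) = -16*(-10 + 5*R) = 160 - 80*R)
f(V, B) = 1/5 + (160 - 80*B)/V (f(V, B) = (160 - 80*B)/V + 1/5 = 1/5 + (160 - 80*B)/V)
2*f(-33, -45) = 2*((1/5)*(800 - 33 - 400*(-45))/(-33)) = 2*((1/5)*(-1/33)*(800 - 33 + 18000)) = 2*((1/5)*(-1/33)*18767) = 2*(-18767/165) = -37534/165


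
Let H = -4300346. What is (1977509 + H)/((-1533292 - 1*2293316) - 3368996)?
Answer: 2322837/7195604 ≈ 0.32281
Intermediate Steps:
(1977509 + H)/((-1533292 - 1*2293316) - 3368996) = (1977509 - 4300346)/((-1533292 - 1*2293316) - 3368996) = -2322837/((-1533292 - 2293316) - 3368996) = -2322837/(-3826608 - 3368996) = -2322837/(-7195604) = -2322837*(-1/7195604) = 2322837/7195604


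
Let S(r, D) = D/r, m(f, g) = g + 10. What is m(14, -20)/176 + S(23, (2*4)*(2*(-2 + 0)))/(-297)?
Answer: -259/4968 ≈ -0.052134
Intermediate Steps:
m(f, g) = 10 + g
m(14, -20)/176 + S(23, (2*4)*(2*(-2 + 0)))/(-297) = (10 - 20)/176 + (((2*4)*(2*(-2 + 0)))/23)/(-297) = -10*1/176 + ((8*(2*(-2)))*(1/23))*(-1/297) = -5/88 + ((8*(-4))*(1/23))*(-1/297) = -5/88 - 32*1/23*(-1/297) = -5/88 - 32/23*(-1/297) = -5/88 + 32/6831 = -259/4968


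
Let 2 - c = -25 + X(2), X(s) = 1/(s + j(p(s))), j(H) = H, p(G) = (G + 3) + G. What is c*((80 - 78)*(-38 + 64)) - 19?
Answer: 12413/9 ≈ 1379.2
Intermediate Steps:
p(G) = 3 + 2*G (p(G) = (3 + G) + G = 3 + 2*G)
X(s) = 1/(3 + 3*s) (X(s) = 1/(s + (3 + 2*s)) = 1/(3 + 3*s))
c = 242/9 (c = 2 - (-25 + 1/(3*(1 + 2))) = 2 - (-25 + (1/3)/3) = 2 - (-25 + (1/3)*(1/3)) = 2 - (-25 + 1/9) = 2 - 1*(-224/9) = 2 + 224/9 = 242/9 ≈ 26.889)
c*((80 - 78)*(-38 + 64)) - 19 = 242*((80 - 78)*(-38 + 64))/9 - 19 = 242*(2*26)/9 - 19 = (242/9)*52 - 19 = 12584/9 - 19 = 12413/9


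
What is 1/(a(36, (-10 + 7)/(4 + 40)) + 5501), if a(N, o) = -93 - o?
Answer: 44/237955 ≈ 0.00018491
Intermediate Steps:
1/(a(36, (-10 + 7)/(4 + 40)) + 5501) = 1/((-93 - (-10 + 7)/(4 + 40)) + 5501) = 1/((-93 - (-3)/44) + 5501) = 1/((-93 - 1*(-3/44)) + 5501) = 1/((-93 + 3/44) + 5501) = 1/(-4089/44 + 5501) = 1/(237955/44) = 44/237955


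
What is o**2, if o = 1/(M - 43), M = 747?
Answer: 1/495616 ≈ 2.0177e-6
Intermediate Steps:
o = 1/704 (o = 1/(747 - 43) = 1/704 ≈ 0.0014205)
o**2 = (1/704)**2 = 1/495616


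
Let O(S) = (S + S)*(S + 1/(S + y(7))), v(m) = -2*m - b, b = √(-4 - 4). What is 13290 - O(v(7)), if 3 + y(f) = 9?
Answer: 2*(-25933*I + 6232*√2)/(√2 - 4*I) ≈ 12911.0 - 157.92*I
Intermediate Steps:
y(f) = 6 (y(f) = -3 + 9 = 6)
b = 2*I*√2 (b = √(-8) = 2*I*√2 ≈ 2.8284*I)
v(m) = -2*m - 2*I*√2
O(S) = 2*S*(S + 1/(6 + S)) (O(S) = (S + S)*(S + 1/(S + 6)) = (2*S)*(S + 1/(6 + S)) = 2*S*(S + 1/(6 + S)))
13290 - O(v(7)) = 13290 - 2*(-2*7 - 2*I*√2)*(1 + (-2*7 - 2*I*√2)² + 6*(-2*7 - 2*I*√2))/(6 + (-2*7 - 2*I*√2)) = 13290 - 2*(-14 - 2*I*√2)*(1 + (-14 - 2*I*√2)² + 6*(-14 - 2*I*√2))/(6 + (-14 - 2*I*√2)) = 13290 - 2*(-14 - 2*I*√2)*(1 + (-14 - 2*I*√2)² + (-84 - 12*I*√2))/(-8 - 2*I*√2) = 13290 - 2*(-14 - 2*I*√2)*(-83 + (-14 - 2*I*√2)² - 12*I*√2)/(-8 - 2*I*√2)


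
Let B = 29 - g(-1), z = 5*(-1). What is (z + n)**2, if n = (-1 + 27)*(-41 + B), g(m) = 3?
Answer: 156025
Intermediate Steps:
z = -5
B = 26 (B = 29 - 1*3 = 29 - 3 = 26)
n = -390 (n = (-1 + 27)*(-41 + 26) = 26*(-15) = -390)
(z + n)**2 = (-5 - 390)**2 = (-395)**2 = 156025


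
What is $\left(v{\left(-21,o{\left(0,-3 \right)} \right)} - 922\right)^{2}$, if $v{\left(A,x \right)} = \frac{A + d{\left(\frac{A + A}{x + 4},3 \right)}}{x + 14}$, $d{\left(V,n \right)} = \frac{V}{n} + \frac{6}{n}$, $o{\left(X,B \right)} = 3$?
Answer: $\frac{246333025}{289} \approx 8.5236 \cdot 10^{5}$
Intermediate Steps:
$d{\left(V,n \right)} = \frac{6}{n} + \frac{V}{n}$
$v{\left(A,x \right)} = \frac{2 + A + \frac{2 A}{3 \left(4 + x\right)}}{14 + x}$ ($v{\left(A,x \right)} = \frac{A + \frac{6 + \frac{A + A}{x + 4}}{3}}{x + 14} = \frac{A + \frac{6 + \frac{2 A}{4 + x}}{3}}{14 + x} = \frac{A + \left(2 + \frac{2 A}{3 \left(4 + x\right)}\right)}{14 + x} = \frac{2 + A + \frac{2 A}{3 \left(4 + x\right)}}{14 + x}$)
$\left(v{\left(-21,o{\left(0,-3 \right)} \right)} - 922\right)^{2} = \left(\frac{8 + 2 \cdot 3 + \frac{2}{3} \left(-21\right) - 21 \left(4 + 3\right)}{\left(4 + 3\right) \left(14 + 3\right)} - 922\right)^{2} = \left(\frac{8 + 6 - 14 - 147}{7 \cdot 17} - 922\right)^{2} = \left(\frac{1}{7} \cdot \frac{1}{17} \left(8 + 6 - 14 - 147\right) - 922\right)^{2} = \left(\frac{1}{7} \cdot \frac{1}{17} \left(-147\right) - 922\right)^{2} = \left(- \frac{21}{17} - 922\right)^{2} = \left(- \frac{15695}{17}\right)^{2} = \frac{246333025}{289}$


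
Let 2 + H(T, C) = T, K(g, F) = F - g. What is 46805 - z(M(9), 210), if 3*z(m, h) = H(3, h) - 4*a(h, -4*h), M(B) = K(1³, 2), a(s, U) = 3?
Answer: 140426/3 ≈ 46809.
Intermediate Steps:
H(T, C) = -2 + T
M(B) = 1 (M(B) = 2 - 1*1³ = 2 - 1*1 = 2 - 1 = 1)
z(m, h) = -11/3 (z(m, h) = ((-2 + 3) - 4*3)/3 = (1 - 12)/3 = (⅓)*(-11) = -11/3)
46805 - z(M(9), 210) = 46805 - 1*(-11/3) = 46805 + 11/3 = 140426/3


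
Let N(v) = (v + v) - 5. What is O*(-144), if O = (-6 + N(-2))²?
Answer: -32400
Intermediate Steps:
N(v) = -5 + 2*v (N(v) = 2*v - 5 = -5 + 2*v)
O = 225 (O = (-6 + (-5 + 2*(-2)))² = (-6 + (-5 - 4))² = (-6 - 9)² = (-15)² = 225)
O*(-144) = 225*(-144) = -32400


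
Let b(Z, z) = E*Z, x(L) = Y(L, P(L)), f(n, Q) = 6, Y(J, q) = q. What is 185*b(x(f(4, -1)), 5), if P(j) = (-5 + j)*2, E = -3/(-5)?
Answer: 222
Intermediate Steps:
E = ⅗ (E = -3*(-⅕) = ⅗ ≈ 0.60000)
P(j) = -10 + 2*j
x(L) = -10 + 2*L
b(Z, z) = 3*Z/5
185*b(x(f(4, -1)), 5) = 185*(3*(-10 + 2*6)/5) = 185*(3*(-10 + 12)/5) = 185*((⅗)*2) = 185*(6/5) = 222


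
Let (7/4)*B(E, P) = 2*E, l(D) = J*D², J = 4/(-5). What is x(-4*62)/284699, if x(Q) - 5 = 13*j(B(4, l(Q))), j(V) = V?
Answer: 451/1992893 ≈ 0.00022630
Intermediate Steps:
J = -⅘ (J = 4*(-⅕) = -⅘ ≈ -0.80000)
l(D) = -4*D²/5
B(E, P) = 8*E/7 (B(E, P) = 4*(2*E)/7 = 8*E/7)
x(Q) = 451/7 (x(Q) = 5 + 13*((8/7)*4) = 5 + 13*(32/7) = 5 + 416/7 = 451/7)
x(-4*62)/284699 = (451/7)/284699 = (451/7)*(1/284699) = 451/1992893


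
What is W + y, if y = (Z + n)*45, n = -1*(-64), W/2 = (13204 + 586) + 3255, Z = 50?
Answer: 39220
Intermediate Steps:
W = 34090 (W = 2*((13204 + 586) + 3255) = 2*(13790 + 3255) = 2*17045 = 34090)
n = 64
y = 5130 (y = (50 + 64)*45 = 114*45 = 5130)
W + y = 34090 + 5130 = 39220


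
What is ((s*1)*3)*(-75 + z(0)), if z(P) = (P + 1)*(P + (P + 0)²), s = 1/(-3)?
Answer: 75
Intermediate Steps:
s = -⅓ (s = 1*(-⅓) = -⅓ ≈ -0.33333)
z(P) = (1 + P)*(P + P²)
((s*1)*3)*(-75 + z(0)) = (-⅓*1*3)*(-75 + 0*(1 + 0² + 2*0)) = (-⅓*3)*(-75 + 0*(1 + 0 + 0)) = -(-75 + 0*1) = -(-75 + 0) = -1*(-75) = 75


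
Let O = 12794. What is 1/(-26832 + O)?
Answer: -1/14038 ≈ -7.1235e-5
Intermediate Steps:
1/(-26832 + O) = 1/(-26832 + 12794) = 1/(-14038) = -1/14038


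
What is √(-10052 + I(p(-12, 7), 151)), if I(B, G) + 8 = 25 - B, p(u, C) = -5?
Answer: I*√10030 ≈ 100.15*I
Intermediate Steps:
I(B, G) = 17 - B (I(B, G) = -8 + (25 - B) = 17 - B)
√(-10052 + I(p(-12, 7), 151)) = √(-10052 + (17 - 1*(-5))) = √(-10052 + (17 + 5)) = √(-10052 + 22) = √(-10030) = I*√10030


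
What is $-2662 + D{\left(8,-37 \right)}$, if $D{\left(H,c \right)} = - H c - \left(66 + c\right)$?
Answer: $-2395$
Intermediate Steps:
$D{\left(H,c \right)} = -66 - c - H c$ ($D{\left(H,c \right)} = - H c - \left(66 + c\right) = -66 - c - H c$)
$-2662 + D{\left(8,-37 \right)} = -2662 - \left(29 - 296\right) = -2662 + \left(-66 + 37 + 296\right) = -2662 + 267 = -2395$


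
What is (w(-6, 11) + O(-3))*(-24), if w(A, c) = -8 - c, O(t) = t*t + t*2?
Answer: 384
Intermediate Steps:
O(t) = t² + 2*t
(w(-6, 11) + O(-3))*(-24) = ((-8 - 1*11) - 3*(2 - 3))*(-24) = ((-8 - 11) - 3*(-1))*(-24) = (-19 + 3)*(-24) = -16*(-24) = 384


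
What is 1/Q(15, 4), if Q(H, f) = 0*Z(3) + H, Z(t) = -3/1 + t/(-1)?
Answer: 1/15 ≈ 0.066667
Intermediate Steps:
Z(t) = -3 - t (Z(t) = -3*1 + t*(-1) = -3 - t)
Q(H, f) = H (Q(H, f) = 0*(-3 - 1*3) + H = 0*(-3 - 3) + H = 0*(-6) + H = 0 + H = H)
1/Q(15, 4) = 1/15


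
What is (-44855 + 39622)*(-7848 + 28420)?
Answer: -107653276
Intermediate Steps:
(-44855 + 39622)*(-7848 + 28420) = -5233*20572 = -107653276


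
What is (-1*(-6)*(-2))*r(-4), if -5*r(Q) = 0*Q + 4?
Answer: 48/5 ≈ 9.6000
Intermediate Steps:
r(Q) = -⅘ (r(Q) = -(0*Q + 4)/5 = -(0 + 4)/5 = -⅕*4 = -⅘)
(-1*(-6)*(-2))*r(-4) = (-1*(-6)*(-2))*(-⅘) = (6*(-2))*(-⅘) = -12*(-⅘) = 48/5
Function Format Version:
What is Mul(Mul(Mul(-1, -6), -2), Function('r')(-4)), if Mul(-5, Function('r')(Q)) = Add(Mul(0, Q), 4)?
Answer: Rational(48, 5) ≈ 9.6000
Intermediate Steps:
Function('r')(Q) = Rational(-4, 5) (Function('r')(Q) = Mul(Rational(-1, 5), Add(Mul(0, Q), 4)) = Mul(Rational(-1, 5), Add(0, 4)) = Mul(Rational(-1, 5), 4) = Rational(-4, 5))
Mul(Mul(Mul(-1, -6), -2), Function('r')(-4)) = Mul(Mul(Mul(-1, -6), -2), Rational(-4, 5)) = Mul(Mul(6, -2), Rational(-4, 5)) = Mul(-12, Rational(-4, 5)) = Rational(48, 5)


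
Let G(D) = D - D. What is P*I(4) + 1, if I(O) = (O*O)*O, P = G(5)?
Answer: 1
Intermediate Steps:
G(D) = 0
P = 0
I(O) = O³ (I(O) = O²*O = O³)
P*I(4) + 1 = 0*4³ + 1 = 0*64 + 1 = 0 + 1 = 1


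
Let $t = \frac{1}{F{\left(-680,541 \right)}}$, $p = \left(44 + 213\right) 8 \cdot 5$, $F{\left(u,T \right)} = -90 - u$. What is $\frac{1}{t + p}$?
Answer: $\frac{590}{6065201} \approx 9.7276 \cdot 10^{-5}$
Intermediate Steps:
$p = 10280$ ($p = 257 \cdot 40 = 10280$)
$t = \frac{1}{590}$ ($t = \frac{1}{-90 - -680} = \frac{1}{-90 + 680} = \frac{1}{590} \approx 0.0016949$)
$\frac{1}{t + p} = \frac{1}{\frac{1}{590} + 10280} = \frac{1}{\frac{6065201}{590}} = \frac{590}{6065201}$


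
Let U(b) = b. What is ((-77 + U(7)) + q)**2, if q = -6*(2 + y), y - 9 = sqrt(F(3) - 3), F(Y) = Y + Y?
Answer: 18604 + 1632*sqrt(3) ≈ 21431.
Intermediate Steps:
F(Y) = 2*Y
y = 9 + sqrt(3) (y = 9 + sqrt(2*3 - 3) = 9 + sqrt(6 - 3) = 9 + sqrt(3) ≈ 10.732)
q = -66 - 6*sqrt(3) (q = -6*(2 + (9 + sqrt(3))) = -6*(11 + sqrt(3)) = -66 - 6*sqrt(3) ≈ -76.392)
((-77 + U(7)) + q)**2 = ((-77 + 7) + (-66 - 6*sqrt(3)))**2 = (-70 + (-66 - 6*sqrt(3)))**2 = (-136 - 6*sqrt(3))**2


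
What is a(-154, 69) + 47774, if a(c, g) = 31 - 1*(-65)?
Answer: 47870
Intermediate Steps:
a(c, g) = 96 (a(c, g) = 31 + 65 = 96)
a(-154, 69) + 47774 = 96 + 47774 = 47870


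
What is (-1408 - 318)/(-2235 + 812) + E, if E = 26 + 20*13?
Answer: 408704/1423 ≈ 287.21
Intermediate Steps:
E = 286 (E = 26 + 260 = 286)
(-1408 - 318)/(-2235 + 812) + E = (-1408 - 318)/(-2235 + 812) + 286 = -1726/(-1423) + 286 = -1726*(-1/1423) + 286 = 1726/1423 + 286 = 408704/1423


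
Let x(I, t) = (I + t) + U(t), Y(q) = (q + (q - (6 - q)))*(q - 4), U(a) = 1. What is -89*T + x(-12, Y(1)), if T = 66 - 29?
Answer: -3295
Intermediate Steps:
Y(q) = (-6 + 3*q)*(-4 + q) (Y(q) = (q + (q + (-6 + q)))*(-4 + q) = (q + (-6 + 2*q))*(-4 + q) = (-6 + 3*q)*(-4 + q))
T = 37
x(I, t) = 1 + I + t (x(I, t) = (I + t) + 1 = 1 + I + t)
-89*T + x(-12, Y(1)) = -89*37 + (1 - 12 + (24 - 18*1 + 3*1**2)) = -3293 + (1 - 12 + (24 - 18 + 3*1)) = -3293 + (1 - 12 + (24 - 18 + 3)) = -3293 + (1 - 12 + 9) = -3293 - 2 = -3295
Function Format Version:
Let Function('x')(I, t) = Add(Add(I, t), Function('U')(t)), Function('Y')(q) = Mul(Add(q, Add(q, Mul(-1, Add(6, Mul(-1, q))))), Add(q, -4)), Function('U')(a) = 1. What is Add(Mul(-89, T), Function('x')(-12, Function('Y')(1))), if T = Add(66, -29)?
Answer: -3295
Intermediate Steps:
Function('Y')(q) = Mul(Add(-6, Mul(3, q)), Add(-4, q)) (Function('Y')(q) = Mul(Add(q, Add(q, Add(-6, q))), Add(-4, q)) = Mul(Add(q, Add(-6, Mul(2, q))), Add(-4, q)) = Mul(Add(-6, Mul(3, q)), Add(-4, q)))
T = 37
Function('x')(I, t) = Add(1, I, t) (Function('x')(I, t) = Add(Add(I, t), 1) = Add(1, I, t))
Add(Mul(-89, T), Function('x')(-12, Function('Y')(1))) = Add(Mul(-89, 37), Add(1, -12, Add(24, Mul(-18, 1), Mul(3, Pow(1, 2))))) = Add(-3293, Add(1, -12, Add(24, -18, Mul(3, 1)))) = Add(-3293, Add(1, -12, Add(24, -18, 3))) = Add(-3293, Add(1, -12, 9)) = Add(-3293, -2) = -3295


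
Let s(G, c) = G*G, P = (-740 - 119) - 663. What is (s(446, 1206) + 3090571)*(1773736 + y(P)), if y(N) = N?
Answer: 5829674914218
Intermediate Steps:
P = -1522 (P = -859 - 663 = -1522)
s(G, c) = G²
(s(446, 1206) + 3090571)*(1773736 + y(P)) = (446² + 3090571)*(1773736 - 1522) = (198916 + 3090571)*1772214 = 3289487*1772214 = 5829674914218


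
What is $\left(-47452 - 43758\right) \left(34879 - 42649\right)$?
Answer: $708701700$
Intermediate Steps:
$\left(-47452 - 43758\right) \left(34879 - 42649\right) = \left(-91210\right) \left(-7770\right) = 708701700$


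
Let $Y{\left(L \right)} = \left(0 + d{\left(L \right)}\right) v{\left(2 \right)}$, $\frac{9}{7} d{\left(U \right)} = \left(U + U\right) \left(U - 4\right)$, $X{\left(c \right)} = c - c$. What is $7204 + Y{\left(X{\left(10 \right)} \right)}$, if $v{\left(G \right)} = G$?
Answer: $7204$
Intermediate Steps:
$X{\left(c \right)} = 0$
$d{\left(U \right)} = \frac{14 U \left(-4 + U\right)}{9}$ ($d{\left(U \right)} = \frac{7 \left(U + U\right) \left(U - 4\right)}{9} = \frac{7 \cdot 2 U \left(-4 + U\right)}{9} = \frac{14 U \left(-4 + U\right)}{9}$)
$Y{\left(L \right)} = \frac{28 L \left(-4 + L\right)}{9}$ ($Y{\left(L \right)} = \left(0 + \frac{14 L \left(-4 + L\right)}{9}\right) 2 = \frac{14 L \left(-4 + L\right)}{9} \cdot 2 = \frac{28 L \left(-4 + L\right)}{9}$)
$7204 + Y{\left(X{\left(10 \right)} \right)} = 7204 + \frac{28}{9} \cdot 0 \left(-4 + 0\right) = 7204 + \frac{28}{9} \cdot 0 \left(-4\right) = 7204 + 0 = 7204$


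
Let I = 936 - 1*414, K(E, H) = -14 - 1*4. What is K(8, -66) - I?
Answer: -540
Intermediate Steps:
K(E, H) = -18 (K(E, H) = -14 - 4 = -18)
I = 522 (I = 936 - 414 = 522)
K(8, -66) - I = -18 - 1*522 = -18 - 522 = -540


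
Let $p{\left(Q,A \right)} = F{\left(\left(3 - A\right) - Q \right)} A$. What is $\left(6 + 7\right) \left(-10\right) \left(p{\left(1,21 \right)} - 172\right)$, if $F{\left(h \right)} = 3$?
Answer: $14170$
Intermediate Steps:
$p{\left(Q,A \right)} = 3 A$
$\left(6 + 7\right) \left(-10\right) \left(p{\left(1,21 \right)} - 172\right) = \left(6 + 7\right) \left(-10\right) \left(3 \cdot 21 - 172\right) = 13 \left(-10\right) \left(63 - 172\right) = \left(-130\right) \left(-109\right) = 14170$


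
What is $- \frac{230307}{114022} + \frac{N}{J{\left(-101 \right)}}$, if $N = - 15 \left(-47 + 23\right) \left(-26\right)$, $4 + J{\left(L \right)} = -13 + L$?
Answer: $\frac{520034847}{6727298} \approx 77.302$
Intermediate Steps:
$J{\left(L \right)} = -17 + L$ ($J{\left(L \right)} = -4 + \left(-13 + L\right) = -17 + L$)
$N = -9360$ ($N = - 15 \left(\left(-24\right) \left(-26\right)\right) = \left(-15\right) 624 = -9360$)
$- \frac{230307}{114022} + \frac{N}{J{\left(-101 \right)}} = - \frac{230307}{114022} - \frac{9360}{-17 - 101} = \left(-230307\right) \frac{1}{114022} - \frac{9360}{-118} = - \frac{230307}{114022} - - \frac{4680}{59} = - \frac{230307}{114022} + \frac{4680}{59} = \frac{520034847}{6727298}$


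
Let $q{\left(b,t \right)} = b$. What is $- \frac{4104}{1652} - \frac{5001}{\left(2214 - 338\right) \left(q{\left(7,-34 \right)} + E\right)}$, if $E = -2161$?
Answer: $- \frac{197328671}{79471112} \approx -2.483$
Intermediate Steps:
$- \frac{4104}{1652} - \frac{5001}{\left(2214 - 338\right) \left(q{\left(7,-34 \right)} + E\right)} = - \frac{4104}{1652} - \frac{5001}{\left(2214 - 338\right) \left(7 - 2161\right)} = \left(-4104\right) \frac{1}{1652} - \frac{5001}{1876 \left(-2154\right)} = - \frac{1026}{413} - \frac{5001}{-4040904} = - \frac{1026}{413} - - \frac{1667}{1346968} = - \frac{1026}{413} + \frac{1667}{1346968} = - \frac{197328671}{79471112}$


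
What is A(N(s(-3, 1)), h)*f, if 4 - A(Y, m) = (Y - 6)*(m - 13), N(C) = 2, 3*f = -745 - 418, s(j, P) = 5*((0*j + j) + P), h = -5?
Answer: 79084/3 ≈ 26361.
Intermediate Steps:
s(j, P) = 5*P + 5*j (s(j, P) = 5*((0 + j) + P) = 5*(j + P) = 5*(P + j) = 5*P + 5*j)
f = -1163/3 (f = (-745 - 418)/3 = (⅓)*(-1163) = -1163/3 ≈ -387.67)
A(Y, m) = 4 - (-13 + m)*(-6 + Y) (A(Y, m) = 4 - (Y - 6)*(m - 13) = 4 - (-6 + Y)*(-13 + m) = 4 - (-13 + m)*(-6 + Y))
A(N(s(-3, 1)), h)*f = (-74 + 6*(-5) + 13*2 - 1*2*(-5))*(-1163/3) = (-74 - 30 + 26 + 10)*(-1163/3) = -68*(-1163/3) = 79084/3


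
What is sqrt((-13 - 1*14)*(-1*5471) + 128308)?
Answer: 5*sqrt(11041) ≈ 525.38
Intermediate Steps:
sqrt((-13 - 1*14)*(-1*5471) + 128308) = sqrt((-13 - 14)*(-5471) + 128308) = sqrt(-27*(-5471) + 128308) = sqrt(147717 + 128308) = sqrt(276025) = 5*sqrt(11041)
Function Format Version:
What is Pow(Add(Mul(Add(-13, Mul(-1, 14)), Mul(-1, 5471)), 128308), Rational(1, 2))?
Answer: Mul(5, Pow(11041, Rational(1, 2))) ≈ 525.38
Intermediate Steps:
Pow(Add(Mul(Add(-13, Mul(-1, 14)), Mul(-1, 5471)), 128308), Rational(1, 2)) = Pow(Add(Mul(Add(-13, -14), -5471), 128308), Rational(1, 2)) = Pow(Add(Mul(-27, -5471), 128308), Rational(1, 2)) = Pow(Add(147717, 128308), Rational(1, 2)) = Pow(276025, Rational(1, 2)) = Mul(5, Pow(11041, Rational(1, 2)))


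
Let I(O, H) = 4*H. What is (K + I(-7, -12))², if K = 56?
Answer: 64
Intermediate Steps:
(K + I(-7, -12))² = (56 + 4*(-12))² = (56 - 48)² = 8² = 64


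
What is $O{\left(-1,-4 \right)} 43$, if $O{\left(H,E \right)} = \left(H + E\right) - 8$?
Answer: $-559$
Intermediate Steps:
$O{\left(H,E \right)} = -8 + E + H$ ($O{\left(H,E \right)} = \left(E + H\right) - 8 = -8 + E + H$)
$O{\left(-1,-4 \right)} 43 = \left(-8 - 4 - 1\right) 43 = \left(-13\right) 43 = -559$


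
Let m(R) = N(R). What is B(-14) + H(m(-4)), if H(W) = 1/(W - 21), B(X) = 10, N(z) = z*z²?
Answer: 849/85 ≈ 9.9882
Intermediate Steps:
N(z) = z³
m(R) = R³
H(W) = 1/(-21 + W)
B(-14) + H(m(-4)) = 10 + 1/(-21 + (-4)³) = 10 + 1/(-21 - 64) = 10 + 1/(-85) = 10 - 1/85 = 849/85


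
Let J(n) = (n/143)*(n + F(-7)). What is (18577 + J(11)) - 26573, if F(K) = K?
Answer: -103944/13 ≈ -7995.7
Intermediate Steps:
J(n) = n*(-7 + n)/143 (J(n) = (n/143)*(n - 7) = (n*(1/143))*(-7 + n) = (n/143)*(-7 + n) = n*(-7 + n)/143)
(18577 + J(11)) - 26573 = (18577 + (1/143)*11*(-7 + 11)) - 26573 = (18577 + (1/143)*11*4) - 26573 = (18577 + 4/13) - 26573 = 241505/13 - 26573 = -103944/13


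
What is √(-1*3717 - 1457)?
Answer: I*√5174 ≈ 71.931*I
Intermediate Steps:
√(-1*3717 - 1457) = √(-3717 - 1457) = √(-5174) = I*√5174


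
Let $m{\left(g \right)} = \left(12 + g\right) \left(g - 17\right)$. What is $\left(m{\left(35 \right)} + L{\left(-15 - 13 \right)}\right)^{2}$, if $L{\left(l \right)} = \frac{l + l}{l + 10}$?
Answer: $\frac{58400164}{81} \approx 7.2099 \cdot 10^{5}$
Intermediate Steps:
$m{\left(g \right)} = \left(-17 + g\right) \left(12 + g\right)$ ($m{\left(g \right)} = \left(12 + g\right) \left(-17 + g\right) = \left(-17 + g\right) \left(12 + g\right)$)
$L{\left(l \right)} = \frac{2 l}{10 + l}$
$\left(m{\left(35 \right)} + L{\left(-15 - 13 \right)}\right)^{2} = \left(\left(-204 + 35^{2} - 175\right) + \frac{2 \left(-15 - 13\right)}{10 - 28}\right)^{2} = \left(\left(-204 + 1225 - 175\right) + \frac{2 \left(-15 - 13\right)}{10 - 28}\right)^{2} = \left(846 + 2 \left(-28\right) \frac{1}{10 - 28}\right)^{2} = \left(846 + 2 \left(-28\right) \frac{1}{-18}\right)^{2} = \left(846 + 2 \left(-28\right) \left(- \frac{1}{18}\right)\right)^{2} = \left(846 + \frac{28}{9}\right)^{2} = \left(\frac{7642}{9}\right)^{2} = \frac{58400164}{81}$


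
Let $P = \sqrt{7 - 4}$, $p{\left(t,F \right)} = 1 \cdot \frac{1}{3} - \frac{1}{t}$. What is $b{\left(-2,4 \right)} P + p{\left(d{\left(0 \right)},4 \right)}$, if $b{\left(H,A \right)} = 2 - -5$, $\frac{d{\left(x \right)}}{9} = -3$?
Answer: $\frac{10}{27} + 7 \sqrt{3} \approx 12.495$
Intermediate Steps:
$d{\left(x \right)} = -27$ ($d{\left(x \right)} = 9 \left(-3\right) = -27$)
$p{\left(t,F \right)} = \frac{1}{3} - \frac{1}{t}$ ($p{\left(t,F \right)} = 1 \cdot \frac{1}{3} - \frac{1}{t} = \frac{1}{3} - \frac{1}{t}$)
$b{\left(H,A \right)} = 7$ ($b{\left(H,A \right)} = 2 + 5 = 7$)
$P = \sqrt{3} \approx 1.732$
$b{\left(-2,4 \right)} P + p{\left(d{\left(0 \right)},4 \right)} = 7 \sqrt{3} + \frac{-3 - 27}{3 \left(-27\right)} = 7 \sqrt{3} + \frac{1}{3} \left(- \frac{1}{27}\right) \left(-30\right) = 7 \sqrt{3} + \frac{10}{27} = \frac{10}{27} + 7 \sqrt{3}$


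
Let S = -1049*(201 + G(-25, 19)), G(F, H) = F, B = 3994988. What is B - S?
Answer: 4179612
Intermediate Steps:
S = -184624 (S = -1049*(201 - 25) = -1049*176 = -184624)
B - S = 3994988 - 1*(-184624) = 3994988 + 184624 = 4179612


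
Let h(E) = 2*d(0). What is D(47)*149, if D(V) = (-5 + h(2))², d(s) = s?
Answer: 3725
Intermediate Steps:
h(E) = 0 (h(E) = 2*0 = 0)
D(V) = 25 (D(V) = (-5 + 0)² = (-5)² = 25)
D(47)*149 = 25*149 = 3725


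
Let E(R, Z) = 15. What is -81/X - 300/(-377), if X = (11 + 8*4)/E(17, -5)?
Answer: -445155/16211 ≈ -27.460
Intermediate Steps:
X = 43/15 (X = (11 + 8*4)/15 = (11 + 32)*(1/15) = 43*(1/15) = 43/15 ≈ 2.8667)
-81/X - 300/(-377) = -81/43/15 - 300/(-377) = -81*15/43 - 300*(-1/377) = -1215/43 + 300/377 = -445155/16211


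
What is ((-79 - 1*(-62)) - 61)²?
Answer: 6084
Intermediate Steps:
((-79 - 1*(-62)) - 61)² = ((-79 + 62) - 61)² = (-17 - 61)² = (-78)² = 6084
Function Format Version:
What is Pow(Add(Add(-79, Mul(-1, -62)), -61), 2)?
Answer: 6084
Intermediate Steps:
Pow(Add(Add(-79, Mul(-1, -62)), -61), 2) = Pow(Add(Add(-79, 62), -61), 2) = Pow(Add(-17, -61), 2) = Pow(-78, 2) = 6084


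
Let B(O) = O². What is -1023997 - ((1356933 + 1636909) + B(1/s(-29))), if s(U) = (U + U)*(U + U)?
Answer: -45467858972145/11316496 ≈ -4.0178e+6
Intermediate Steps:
s(U) = 4*U² (s(U) = (2*U)*(2*U) = 4*U²)
-1023997 - ((1356933 + 1636909) + B(1/s(-29))) = -1023997 - ((1356933 + 1636909) + (1/(4*(-29)²))²) = -1023997 - (2993842 + (1/(4*841))²) = -1023997 - (2993842 + (1/3364)²) = -1023997 - (2993842 + 1/11316496) = -1023997 - 1*33879801017633/11316496 = -1023997 - 33879801017633/11316496 = -45467858972145/11316496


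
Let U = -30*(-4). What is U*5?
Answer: 600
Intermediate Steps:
U = 120
U*5 = 120*5 = 600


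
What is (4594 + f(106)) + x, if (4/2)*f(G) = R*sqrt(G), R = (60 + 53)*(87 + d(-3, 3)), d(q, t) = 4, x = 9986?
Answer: 14580 + 10283*sqrt(106)/2 ≈ 67515.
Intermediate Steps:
R = 10283 (R = (60 + 53)*(87 + 4) = 113*91 = 10283)
f(G) = 10283*sqrt(G)/2 (f(G) = (10283*sqrt(G))/2 = 10283*sqrt(G)/2)
(4594 + f(106)) + x = (4594 + 10283*sqrt(106)/2) + 9986 = 14580 + 10283*sqrt(106)/2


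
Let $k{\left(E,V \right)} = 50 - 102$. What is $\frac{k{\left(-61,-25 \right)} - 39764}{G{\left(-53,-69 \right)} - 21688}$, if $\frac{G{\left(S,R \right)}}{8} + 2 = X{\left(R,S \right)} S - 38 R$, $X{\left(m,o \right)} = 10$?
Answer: $\frac{553}{69} \approx 8.0145$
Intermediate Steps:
$k{\left(E,V \right)} = -52$
$G{\left(S,R \right)} = -16 - 304 R + 80 S$ ($G{\left(S,R \right)} = -16 + 8 \left(10 S - 38 R\right) = -16 + 8 \left(- 38 R + 10 S\right) = -16 - \left(- 80 S + 304 R\right) = -16 - 304 R + 80 S$)
$\frac{k{\left(-61,-25 \right)} - 39764}{G{\left(-53,-69 \right)} - 21688} = \frac{-52 - 39764}{\left(-16 - -20976 + 80 \left(-53\right)\right) - 21688} = - \frac{39816}{\left(-16 + 20976 - 4240\right) - 21688} = - \frac{39816}{16720 - 21688} = - \frac{39816}{-4968} = \left(-39816\right) \left(- \frac{1}{4968}\right) = \frac{553}{69}$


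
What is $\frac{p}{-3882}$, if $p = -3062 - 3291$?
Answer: $\frac{6353}{3882} \approx 1.6365$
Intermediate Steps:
$p = -6353$ ($p = -3062 - 3291 = -6353$)
$\frac{p}{-3882} = - \frac{6353}{-3882} = \left(-6353\right) \left(- \frac{1}{3882}\right) = \frac{6353}{3882}$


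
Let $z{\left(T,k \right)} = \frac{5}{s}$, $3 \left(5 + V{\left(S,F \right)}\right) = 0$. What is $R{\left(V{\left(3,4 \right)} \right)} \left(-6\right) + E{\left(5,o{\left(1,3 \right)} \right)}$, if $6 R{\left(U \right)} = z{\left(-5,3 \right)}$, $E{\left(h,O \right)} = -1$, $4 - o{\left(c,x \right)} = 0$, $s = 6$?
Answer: $- \frac{11}{6} \approx -1.8333$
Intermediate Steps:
$o{\left(c,x \right)} = 4$ ($o{\left(c,x \right)} = 4 - 0 = 4 + 0 = 4$)
$V{\left(S,F \right)} = -5$ ($V{\left(S,F \right)} = -5 + \frac{1}{3} \cdot 0 = -5 + 0 = -5$)
$z{\left(T,k \right)} = \frac{5}{6}$
$R{\left(U \right)} = \frac{5}{36}$ ($R{\left(U \right)} = \frac{1}{6} \cdot \frac{5}{6} = \frac{5}{36}$)
$R{\left(V{\left(3,4 \right)} \right)} \left(-6\right) + E{\left(5,o{\left(1,3 \right)} \right)} = \frac{5}{36} \left(-6\right) - 1 = - \frac{5}{6} - 1 = - \frac{11}{6}$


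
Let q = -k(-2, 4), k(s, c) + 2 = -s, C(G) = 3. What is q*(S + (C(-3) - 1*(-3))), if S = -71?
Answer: 0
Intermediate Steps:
k(s, c) = -2 - s
q = 0 (q = -(-2 - 1*(-2)) = -(-2 + 2) = -1*0 = 0)
q*(S + (C(-3) - 1*(-3))) = 0*(-71 + (3 - 1*(-3))) = 0*(-71 + (3 + 3)) = 0*(-71 + 6) = 0*(-65) = 0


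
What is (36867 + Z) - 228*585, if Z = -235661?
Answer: -332174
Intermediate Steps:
(36867 + Z) - 228*585 = (36867 - 235661) - 228*585 = -198794 - 133380 = -332174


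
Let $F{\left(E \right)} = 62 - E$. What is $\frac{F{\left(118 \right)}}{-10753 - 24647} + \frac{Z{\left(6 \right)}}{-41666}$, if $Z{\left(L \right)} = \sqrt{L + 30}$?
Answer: $\frac{132556}{92186025} \approx 0.0014379$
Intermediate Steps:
$Z{\left(L \right)} = \sqrt{30 + L}$
$\frac{F{\left(118 \right)}}{-10753 - 24647} + \frac{Z{\left(6 \right)}}{-41666} = \frac{62 - 118}{-10753 - 24647} + \frac{\sqrt{30 + 6}}{-41666} = \frac{62 - 118}{-10753 - 24647} + \sqrt{36} \left(- \frac{1}{41666}\right) = - \frac{56}{-35400} + 6 \left(- \frac{1}{41666}\right) = \left(-56\right) \left(- \frac{1}{35400}\right) - \frac{3}{20833} = \frac{7}{4425} - \frac{3}{20833} = \frac{132556}{92186025}$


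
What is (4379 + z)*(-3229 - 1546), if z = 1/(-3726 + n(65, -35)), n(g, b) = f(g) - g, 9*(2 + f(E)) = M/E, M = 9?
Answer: -5155166930025/246544 ≈ -2.0910e+7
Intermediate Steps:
f(E) = -2 + 1/E (f(E) = -2 + (9/E)/9 = -2 + 1/E)
n(g, b) = -2 + 1/g - g (n(g, b) = (-2 + 1/g) - g = -2 + 1/g - g)
z = -65/246544 (z = 1/(-3726 + (-2 + 1/65 - 1*65)) = 1/(-3726 + (-2 + 1/65 - 65)) = 1/(-3726 - 4354/65) = 1/(-246544/65) = -65/246544 ≈ -0.00026364)
(4379 + z)*(-3229 - 1546) = (4379 - 65/246544)*(-3229 - 1546) = (1079616111/246544)*(-4775) = -5155166930025/246544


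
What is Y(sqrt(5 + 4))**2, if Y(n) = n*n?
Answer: 81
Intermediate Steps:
Y(n) = n**2
Y(sqrt(5 + 4))**2 = ((sqrt(5 + 4))**2)**2 = ((sqrt(9))**2)**2 = (3**2)**2 = 9**2 = 81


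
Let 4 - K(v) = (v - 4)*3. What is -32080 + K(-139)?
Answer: -31647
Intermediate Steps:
K(v) = 16 - 3*v (K(v) = 4 - (v - 4)*3 = 4 - (-4 + v)*3 = 4 - (-12 + 3*v) = 4 + (12 - 3*v) = 16 - 3*v)
-32080 + K(-139) = -32080 + (16 - 3*(-139)) = -32080 + (16 + 417) = -32080 + 433 = -31647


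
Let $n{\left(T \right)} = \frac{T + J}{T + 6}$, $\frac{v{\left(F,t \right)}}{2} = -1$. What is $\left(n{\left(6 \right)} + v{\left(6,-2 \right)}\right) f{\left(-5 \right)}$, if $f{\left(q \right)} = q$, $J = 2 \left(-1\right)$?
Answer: $\frac{25}{3} \approx 8.3333$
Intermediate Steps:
$J = -2$
$v{\left(F,t \right)} = -2$ ($v{\left(F,t \right)} = 2 \left(-1\right) = -2$)
$n{\left(T \right)} = \frac{-2 + T}{6 + T}$ ($n{\left(T \right)} = \frac{T - 2}{T + 6} = \frac{-2 + T}{6 + T}$)
$\left(n{\left(6 \right)} + v{\left(6,-2 \right)}\right) f{\left(-5 \right)} = \left(\frac{-2 + 6}{6 + 6} - 2\right) \left(-5\right) = \left(\frac{1}{12} \cdot 4 - 2\right) \left(-5\right) = \left(\frac{1}{3} - 2\right) \left(-5\right) = \left(- \frac{5}{3}\right) \left(-5\right) = \frac{25}{3}$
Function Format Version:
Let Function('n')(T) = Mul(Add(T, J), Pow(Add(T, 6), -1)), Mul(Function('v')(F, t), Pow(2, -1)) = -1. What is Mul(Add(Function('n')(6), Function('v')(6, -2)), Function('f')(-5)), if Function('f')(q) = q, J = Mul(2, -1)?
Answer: Rational(25, 3) ≈ 8.3333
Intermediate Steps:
J = -2
Function('v')(F, t) = -2 (Function('v')(F, t) = Mul(2, -1) = -2)
Function('n')(T) = Mul(Pow(Add(6, T), -1), Add(-2, T)) (Function('n')(T) = Mul(Add(T, -2), Pow(Add(T, 6), -1)) = Mul(Add(-2, T), Pow(Add(6, T), -1)) = Mul(Pow(Add(6, T), -1), Add(-2, T)))
Mul(Add(Function('n')(6), Function('v')(6, -2)), Function('f')(-5)) = Mul(Add(Mul(Pow(Add(6, 6), -1), Add(-2, 6)), -2), -5) = Mul(Add(Mul(Pow(12, -1), 4), -2), -5) = Mul(Add(Mul(Rational(1, 12), 4), -2), -5) = Mul(Add(Rational(1, 3), -2), -5) = Mul(Rational(-5, 3), -5) = Rational(25, 3)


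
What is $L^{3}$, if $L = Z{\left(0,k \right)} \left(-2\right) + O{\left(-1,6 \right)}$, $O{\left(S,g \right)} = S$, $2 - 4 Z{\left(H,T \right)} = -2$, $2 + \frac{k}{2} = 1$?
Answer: $-27$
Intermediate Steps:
$k = -2$ ($k = -4 + 2 \cdot 1 = -4 + 2 = -2$)
$Z{\left(H,T \right)} = 1$ ($Z{\left(H,T \right)} = \frac{1}{2} - - \frac{1}{2} = \frac{1}{2} + \frac{1}{2} = 1$)
$L = -3$ ($L = 1 \left(-2\right) - 1 = -2 - 1 = -3$)
$L^{3} = \left(-3\right)^{3} = -27$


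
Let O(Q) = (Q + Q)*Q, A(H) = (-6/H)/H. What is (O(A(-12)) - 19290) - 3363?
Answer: -6524063/288 ≈ -22653.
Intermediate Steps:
A(H) = -6/H²
O(Q) = 2*Q² (O(Q) = (2*Q)*Q = 2*Q²)
(O(A(-12)) - 19290) - 3363 = (2*(-6/(-12)²)² - 19290) - 3363 = (2*(-6*1/144)² - 19290) - 3363 = (2*(-1/24)² - 19290) - 3363 = (2*(1/576) - 19290) - 3363 = (1/288 - 19290) - 3363 = -5555519/288 - 3363 = -6524063/288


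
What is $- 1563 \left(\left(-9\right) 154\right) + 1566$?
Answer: $2167884$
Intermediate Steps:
$- 1563 \left(\left(-9\right) 154\right) + 1566 = \left(-1563\right) \left(-1386\right) + 1566 = 2166318 + 1566 = 2167884$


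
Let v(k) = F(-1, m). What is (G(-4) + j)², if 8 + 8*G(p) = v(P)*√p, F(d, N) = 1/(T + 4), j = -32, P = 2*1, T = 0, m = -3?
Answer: (528 - I)²/256 ≈ 1089.0 - 4.125*I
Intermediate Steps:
P = 2
F(d, N) = ¼ (F(d, N) = 1/(0 + 4) = 1/4 = ¼)
v(k) = ¼
G(p) = -1 + √p/32 (G(p) = -1 + (√p/4)/8 = -1 + √p/32)
(G(-4) + j)² = ((-1 + √(-4)/32) - 32)² = ((-1 + (2*I)/32) - 32)² = ((-1 + I/16) - 32)² = (-33 + I/16)²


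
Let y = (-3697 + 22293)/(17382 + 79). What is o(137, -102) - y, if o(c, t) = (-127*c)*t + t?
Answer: 30986202160/17461 ≈ 1.7746e+6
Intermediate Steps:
o(c, t) = t - 127*c*t (o(c, t) = -127*c*t + t = t - 127*c*t)
y = 18596/17461 ≈ 1.0650
o(137, -102) - y = -102*(1 - 127*137) - 1*18596/17461 = -102*(1 - 17399) - 18596/17461 = -102*(-17398) - 18596/17461 = 1774596 - 18596/17461 = 30986202160/17461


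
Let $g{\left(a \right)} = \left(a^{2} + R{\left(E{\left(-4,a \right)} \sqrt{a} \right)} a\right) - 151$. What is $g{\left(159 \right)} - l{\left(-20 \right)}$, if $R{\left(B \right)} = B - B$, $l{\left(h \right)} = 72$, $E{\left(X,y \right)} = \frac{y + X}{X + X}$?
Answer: $25058$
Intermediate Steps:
$E{\left(X,y \right)} = \frac{X + y}{2 X}$
$R{\left(B \right)} = 0$
$g{\left(a \right)} = -151 + a^{2}$ ($g{\left(a \right)} = \left(a^{2} + 0 a\right) - 151 = \left(a^{2} + 0\right) - 151 = a^{2} - 151 = -151 + a^{2}$)
$g{\left(159 \right)} - l{\left(-20 \right)} = \left(-151 + 159^{2}\right) - 72 = \left(-151 + 25281\right) - 72 = 25130 - 72 = 25058$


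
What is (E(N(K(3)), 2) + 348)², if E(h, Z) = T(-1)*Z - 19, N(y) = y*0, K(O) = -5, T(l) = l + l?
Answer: 105625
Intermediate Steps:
T(l) = 2*l
N(y) = 0
E(h, Z) = -19 - 2*Z (E(h, Z) = (2*(-1))*Z - 19 = -2*Z - 19 = -19 - 2*Z)
(E(N(K(3)), 2) + 348)² = ((-19 - 2*2) + 348)² = ((-19 - 4) + 348)² = (-23 + 348)² = 325² = 105625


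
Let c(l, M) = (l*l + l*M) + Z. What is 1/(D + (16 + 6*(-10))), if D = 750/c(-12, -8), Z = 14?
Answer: -127/5213 ≈ -0.024362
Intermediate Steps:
c(l, M) = 14 + l**2 + M*l (c(l, M) = (l*l + l*M) + 14 = (l**2 + M*l) + 14 = 14 + l**2 + M*l)
D = 375/127 (D = 750/(14 + (-12)**2 - 8*(-12)) = 750/(14 + 144 + 96) = 750/254 = 750*(1/254) = 375/127 ≈ 2.9528)
1/(D + (16 + 6*(-10))) = 1/(375/127 + (16 + 6*(-10))) = 1/(375/127 + (16 - 60)) = 1/(375/127 - 44) = 1/(-5213/127) = -127/5213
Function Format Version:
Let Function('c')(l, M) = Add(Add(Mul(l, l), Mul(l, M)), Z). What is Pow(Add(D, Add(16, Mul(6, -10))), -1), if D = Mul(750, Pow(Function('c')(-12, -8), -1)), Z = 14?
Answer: Rational(-127, 5213) ≈ -0.024362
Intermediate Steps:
Function('c')(l, M) = Add(14, Pow(l, 2), Mul(M, l)) (Function('c')(l, M) = Add(Add(Mul(l, l), Mul(l, M)), 14) = Add(Add(Pow(l, 2), Mul(M, l)), 14) = Add(14, Pow(l, 2), Mul(M, l)))
D = Rational(375, 127) (D = Mul(750, Pow(Add(14, Pow(-12, 2), Mul(-8, -12)), -1)) = Mul(750, Pow(Add(14, 144, 96), -1)) = Mul(750, Pow(254, -1)) = Mul(750, Rational(1, 254)) = Rational(375, 127) ≈ 2.9528)
Pow(Add(D, Add(16, Mul(6, -10))), -1) = Pow(Add(Rational(375, 127), Add(16, Mul(6, -10))), -1) = Pow(Add(Rational(375, 127), Add(16, -60)), -1) = Pow(Add(Rational(375, 127), -44), -1) = Pow(Rational(-5213, 127), -1) = Rational(-127, 5213)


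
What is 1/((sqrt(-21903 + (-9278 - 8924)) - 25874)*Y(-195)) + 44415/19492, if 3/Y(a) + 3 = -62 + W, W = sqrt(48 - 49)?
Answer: (19492 + 133245*sqrt(40105) + 3448848110*I)/(58476*(sqrt(40105) + 25874*I)) ≈ 2.2795 - 6.4012e-6*I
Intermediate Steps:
W = I (W = sqrt(-1) = I ≈ 1.0*I)
Y(a) = 3*(-65 - I)/4226 (Y(a) = 3/(-3 + (-62 + I)) = 3/(-65 + I) = 3*((-65 - I)/4226) = 3*(-65 - I)/4226)
1/((sqrt(-21903 + (-9278 - 8924)) - 25874)*Y(-195)) + 44415/19492 = 1/((sqrt(-21903 + (-9278 - 8924)) - 25874)*(-195/4226 - 3*I/4226)) + 44415/19492 = (4226*(-195/4226 + 3*I/4226)/9)/(sqrt(-21903 - 18202) - 25874) + 44415*(1/19492) = (4226*(-195/4226 + 3*I/4226)/9)/(sqrt(-40105) - 25874) + 44415/19492 = (4226*(-195/4226 + 3*I/4226)/9)/(I*sqrt(40105) - 25874) + 44415/19492 = (4226*(-195/4226 + 3*I/4226)/9)/(-25874 + I*sqrt(40105)) + 44415/19492 = 4226*(-195/4226 + 3*I/4226)/(9*(-25874 + I*sqrt(40105))) + 44415/19492 = 44415/19492 + 4226*(-195/4226 + 3*I/4226)/(9*(-25874 + I*sqrt(40105)))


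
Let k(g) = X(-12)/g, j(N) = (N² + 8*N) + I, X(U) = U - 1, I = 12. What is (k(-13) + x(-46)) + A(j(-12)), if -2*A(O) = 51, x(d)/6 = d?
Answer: -601/2 ≈ -300.50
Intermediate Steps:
X(U) = -1 + U
j(N) = 12 + N² + 8*N (j(N) = (N² + 8*N) + 12 = 12 + N² + 8*N)
x(d) = 6*d
A(O) = -51/2 (A(O) = -½*51 = -51/2)
k(g) = -13/g (k(g) = (-1 - 12)/g = -13/g)
(k(-13) + x(-46)) + A(j(-12)) = (-13/(-13) + 6*(-46)) - 51/2 = (-13*(-1/13) - 276) - 51/2 = (1 - 276) - 51/2 = -275 - 51/2 = -601/2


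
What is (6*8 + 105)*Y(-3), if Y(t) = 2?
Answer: 306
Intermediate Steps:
(6*8 + 105)*Y(-3) = (6*8 + 105)*2 = (48 + 105)*2 = 153*2 = 306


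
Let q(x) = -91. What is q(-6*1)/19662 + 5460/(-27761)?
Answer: -109880771/545836782 ≈ -0.20131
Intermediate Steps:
q(-6*1)/19662 + 5460/(-27761) = -91/19662 + 5460/(-27761) = -91*1/19662 + 5460*(-1/27761) = -91/19662 - 5460/27761 = -109880771/545836782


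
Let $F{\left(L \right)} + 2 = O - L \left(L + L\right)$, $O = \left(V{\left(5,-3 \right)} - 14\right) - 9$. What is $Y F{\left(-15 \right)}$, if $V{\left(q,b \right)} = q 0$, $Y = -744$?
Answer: $353400$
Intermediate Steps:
$V{\left(q,b \right)} = 0$
$O = -23$ ($O = \left(0 - 14\right) - 9 = -14 - 9 = -23$)
$F{\left(L \right)} = -25 - 2 L^{2}$ ($F{\left(L \right)} = -2 - \left(23 + L \left(L + L\right)\right) = -2 - \left(23 + L 2 L\right) = -2 - \left(23 + 2 L^{2}\right) = -25 - 2 L^{2}$)
$Y F{\left(-15 \right)} = - 744 \left(-25 - 2 \left(-15\right)^{2}\right) = - 744 \left(-25 - 450\right) = \left(-744\right) \left(-475\right) = 353400$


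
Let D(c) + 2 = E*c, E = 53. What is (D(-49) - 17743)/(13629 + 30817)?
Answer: -10171/22223 ≈ -0.45768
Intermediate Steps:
D(c) = -2 + 53*c
(D(-49) - 17743)/(13629 + 30817) = ((-2 + 53*(-49)) - 17743)/(13629 + 30817) = ((-2 - 2597) - 17743)/44446 = (-2599 - 17743)*(1/44446) = -20342*1/44446 = -10171/22223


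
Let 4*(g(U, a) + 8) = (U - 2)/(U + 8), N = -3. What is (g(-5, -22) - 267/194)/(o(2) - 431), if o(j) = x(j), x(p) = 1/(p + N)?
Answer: 11593/502848 ≈ 0.023055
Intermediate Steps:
g(U, a) = -8 + (-2 + U)/(4*(8 + U)) (g(U, a) = -8 + ((U - 2)/(U + 8))/4 = -8 + ((-2 + U)/(8 + U))/4 = -8 + (-2 + U)/(4*(8 + U)))
x(p) = 1/(-3 + p) (x(p) = 1/(p - 3) = 1/(-3 + p))
o(j) = 1/(-3 + j)
(g(-5, -22) - 267/194)/(o(2) - 431) = ((-258 - 31*(-5))/(4*(8 - 5)) - 267/194)/(1/(-3 + 2) - 431) = ((¼)*(-258 + 155)/3 - 267*1/194)/(1/(-1) - 431) = ((¼)*(⅓)*(-103) - 267/194)/(-1 - 431) = (-103/12 - 267/194)/(-432) = -11593/1164*(-1/432) = 11593/502848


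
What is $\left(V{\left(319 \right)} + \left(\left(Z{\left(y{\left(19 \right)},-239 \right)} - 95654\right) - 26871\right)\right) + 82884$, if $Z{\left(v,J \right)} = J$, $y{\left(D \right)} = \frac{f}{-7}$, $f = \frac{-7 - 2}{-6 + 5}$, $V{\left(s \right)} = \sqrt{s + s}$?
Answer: $-39880 + \sqrt{638} \approx -39855.0$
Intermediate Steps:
$V{\left(s \right)} = \sqrt{2} \sqrt{s}$ ($V{\left(s \right)} = \sqrt{2 s} = \sqrt{2} \sqrt{s}$)
$f = 9$ ($f = - \frac{9}{-1} = \left(-9\right) \left(-1\right) = 9$)
$y{\left(D \right)} = - \frac{9}{7}$ ($y{\left(D \right)} = \frac{9}{-7} = 9 \left(- \frac{1}{7}\right) = - \frac{9}{7}$)
$\left(V{\left(319 \right)} + \left(\left(Z{\left(y{\left(19 \right)},-239 \right)} - 95654\right) - 26871\right)\right) + 82884 = \left(\sqrt{2} \sqrt{319} - 122764\right) + 82884 = \left(\sqrt{638} - 122764\right) + 82884 = \left(-122764 + \sqrt{638}\right) + 82884 = -39880 + \sqrt{638}$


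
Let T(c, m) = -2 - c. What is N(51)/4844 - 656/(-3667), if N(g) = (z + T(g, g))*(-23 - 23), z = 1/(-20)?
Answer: 121262441/177629480 ≈ 0.68267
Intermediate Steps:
z = -1/20 ≈ -0.050000
N(g) = 943/10 + 46*g (N(g) = (-1/20 + (-2 - g))*(-23 - 23) = (-41/20 - g)*(-46) = 943/10 + 46*g)
N(51)/4844 - 656/(-3667) = (943/10 + 46*51)/4844 - 656/(-3667) = (943/10 + 2346)*(1/4844) - 656*(-1/3667) = (24403/10)*(1/4844) + 656/3667 = 24403/48440 + 656/3667 = 121262441/177629480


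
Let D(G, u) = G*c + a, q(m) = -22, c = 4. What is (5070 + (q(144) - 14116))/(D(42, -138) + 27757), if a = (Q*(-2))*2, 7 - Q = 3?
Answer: -9068/27909 ≈ -0.32491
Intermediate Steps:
Q = 4 (Q = 7 - 1*3 = 7 - 3 = 4)
a = -16 (a = (4*(-2))*2 = -8*2 = -16)
D(G, u) = -16 + 4*G (D(G, u) = G*4 - 16 = 4*G - 16 = -16 + 4*G)
(5070 + (q(144) - 14116))/(D(42, -138) + 27757) = (5070 + (-22 - 14116))/((-16 + 4*42) + 27757) = (5070 - 14138)/((-16 + 168) + 27757) = -9068/(152 + 27757) = -9068/27909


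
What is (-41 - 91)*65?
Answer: -8580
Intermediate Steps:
(-41 - 91)*65 = -132*65 = -8580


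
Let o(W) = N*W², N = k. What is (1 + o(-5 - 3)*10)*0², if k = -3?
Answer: 0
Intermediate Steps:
N = -3
o(W) = -3*W²
(1 + o(-5 - 3)*10)*0² = (1 - 3*(-5 - 3)²*10)*0² = (1 - 3*(-8)²*10)*0 = (1 - 3*64*10)*0 = (1 - 192*10)*0 = (1 - 1920)*0 = -1919*0 = 0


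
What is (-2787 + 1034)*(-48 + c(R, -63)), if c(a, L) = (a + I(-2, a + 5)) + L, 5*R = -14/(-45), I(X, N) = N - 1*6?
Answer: 44126516/225 ≈ 1.9612e+5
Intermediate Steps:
I(X, N) = -6 + N (I(X, N) = N - 6 = -6 + N)
R = 14/225 (R = (-14/(-45))/5 = (-14*(-1/45))/5 = (⅕)*(14/45) = 14/225 ≈ 0.062222)
c(a, L) = -1 + L + 2*a (c(a, L) = (a + (-6 + (a + 5))) + L = (a + (-6 + (5 + a))) + L = (a + (-1 + a)) + L = (-1 + 2*a) + L = -1 + L + 2*a)
(-2787 + 1034)*(-48 + c(R, -63)) = (-2787 + 1034)*(-48 + (-1 - 63 + 2*(14/225))) = -1753*(-48 + (-1 - 63 + 28/225)) = -1753*(-48 - 14372/225) = -1753*(-25172/225) = 44126516/225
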